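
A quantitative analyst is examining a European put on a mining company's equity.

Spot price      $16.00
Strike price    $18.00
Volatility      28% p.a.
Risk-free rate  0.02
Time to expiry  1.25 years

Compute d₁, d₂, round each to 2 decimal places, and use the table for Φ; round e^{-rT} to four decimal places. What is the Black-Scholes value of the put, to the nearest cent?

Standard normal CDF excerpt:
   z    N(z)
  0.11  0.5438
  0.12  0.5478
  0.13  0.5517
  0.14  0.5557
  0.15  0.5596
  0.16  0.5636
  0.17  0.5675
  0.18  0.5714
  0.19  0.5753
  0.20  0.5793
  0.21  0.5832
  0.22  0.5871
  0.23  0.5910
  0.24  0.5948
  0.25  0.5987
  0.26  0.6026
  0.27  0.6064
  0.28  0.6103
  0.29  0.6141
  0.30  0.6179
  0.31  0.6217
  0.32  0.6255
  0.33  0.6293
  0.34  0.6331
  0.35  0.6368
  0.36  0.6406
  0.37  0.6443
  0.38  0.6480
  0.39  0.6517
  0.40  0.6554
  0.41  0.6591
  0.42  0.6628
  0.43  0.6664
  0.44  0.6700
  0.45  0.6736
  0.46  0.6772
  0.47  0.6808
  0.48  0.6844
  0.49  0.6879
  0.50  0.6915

$2.93

σ√T = 0.28·√1.25 = 0.3130
d₁ = [ln(16/18) + (0.02 + ½·0.28²)·1.25] / (σ√T) = (-0.1178 + 0.0740) / 0.3130 = -0.1399 ⇒ -0.14
d₂ = -0.1399 − 0.3130 = -0.4529 ⇒ -0.45
e^(−rT) = e^(−0.02·1.25) = 0.9753
N(−d₂) = N(0.45) = 0.6736;  N(−d₁) = N(0.14) = 0.5557
P = 18·0.9753·0.6736 − 16·0.5557 = 11.8253 − 8.8912 = 2.9341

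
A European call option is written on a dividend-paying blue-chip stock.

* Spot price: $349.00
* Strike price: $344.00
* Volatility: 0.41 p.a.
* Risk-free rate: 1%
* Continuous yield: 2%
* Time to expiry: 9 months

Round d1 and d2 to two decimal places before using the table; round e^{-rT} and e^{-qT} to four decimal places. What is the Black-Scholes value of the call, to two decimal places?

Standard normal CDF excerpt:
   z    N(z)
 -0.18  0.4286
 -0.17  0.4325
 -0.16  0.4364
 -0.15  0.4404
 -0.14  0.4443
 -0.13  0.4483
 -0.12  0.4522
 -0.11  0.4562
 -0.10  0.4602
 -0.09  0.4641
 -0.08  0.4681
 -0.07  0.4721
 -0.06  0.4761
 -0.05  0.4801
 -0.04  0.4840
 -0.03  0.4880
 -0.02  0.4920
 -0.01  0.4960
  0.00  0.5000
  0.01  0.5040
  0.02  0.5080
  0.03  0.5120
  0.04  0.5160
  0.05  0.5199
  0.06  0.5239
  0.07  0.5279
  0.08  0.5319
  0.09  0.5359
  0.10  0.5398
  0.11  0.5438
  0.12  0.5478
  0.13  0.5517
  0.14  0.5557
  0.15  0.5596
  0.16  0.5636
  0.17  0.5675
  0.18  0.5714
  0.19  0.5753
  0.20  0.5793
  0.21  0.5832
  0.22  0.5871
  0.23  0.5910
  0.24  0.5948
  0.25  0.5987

$50.17

T = 0.75;  σ√T = 0.3551
d₁ = [ln(349/344) + (0.01 − 0.02 + ½·0.41²)·0.75] / (σ√T) = (0.0144 + 0.0555) / 0.3551 = 0.1971 ≈ 0.20
d₂ = 0.1971 − 0.3551 = -0.1580 ≈ -0.16
e^(−qT) = e^(−0.02·0.75) = 0.9851;  e^(−rT) = e^(−0.01·0.75) = 0.9925
N(d₁) = N(0.20) = 0.5793;  N(d₂) = N(-0.16) = 0.4364
C = 349·0.9851·0.5793 − 344·0.9925·0.4364 = 199.1633 − 148.9957 = 50.1676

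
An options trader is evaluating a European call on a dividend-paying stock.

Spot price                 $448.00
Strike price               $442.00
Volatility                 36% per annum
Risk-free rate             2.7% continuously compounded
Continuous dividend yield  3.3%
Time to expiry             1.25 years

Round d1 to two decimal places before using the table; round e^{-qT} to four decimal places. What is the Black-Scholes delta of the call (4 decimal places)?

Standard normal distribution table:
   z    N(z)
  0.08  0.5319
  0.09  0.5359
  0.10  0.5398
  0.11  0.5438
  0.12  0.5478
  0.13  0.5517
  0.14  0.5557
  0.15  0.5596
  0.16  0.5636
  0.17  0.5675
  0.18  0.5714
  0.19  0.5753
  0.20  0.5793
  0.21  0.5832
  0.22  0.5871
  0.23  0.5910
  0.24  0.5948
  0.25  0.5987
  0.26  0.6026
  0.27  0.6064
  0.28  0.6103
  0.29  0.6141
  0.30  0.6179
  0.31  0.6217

0.5634

T = 1.25;  σ√T = 0.4025
d₁ = [ln(448/442) + (0.027 − 0.033 + 0.36²/2)·1.25] / 0.4025 = [0.0135 + 0.0735] / 0.4025 = 0.2161 which rounds to 0.22
N(d₁) = N(0.22) = 0.5871
Δ_call = e^(−qT)·N(d₁) = 0.9596·0.5871 = 0.5634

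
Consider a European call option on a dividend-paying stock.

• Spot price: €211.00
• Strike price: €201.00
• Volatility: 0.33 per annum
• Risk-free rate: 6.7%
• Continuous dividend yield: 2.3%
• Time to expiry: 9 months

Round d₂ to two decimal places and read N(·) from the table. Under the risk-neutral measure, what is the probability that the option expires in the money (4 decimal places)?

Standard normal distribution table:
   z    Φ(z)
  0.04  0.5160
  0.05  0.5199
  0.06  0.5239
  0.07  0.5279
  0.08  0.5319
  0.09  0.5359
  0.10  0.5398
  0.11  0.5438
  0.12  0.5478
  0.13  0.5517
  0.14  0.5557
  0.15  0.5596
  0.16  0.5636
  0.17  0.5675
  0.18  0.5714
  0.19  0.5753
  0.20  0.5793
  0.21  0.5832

σ√T = 0.33·√0.75 = 0.2858
d₁ = [ln(211/201) + (0.067 − 0.023 + 0.33²/2)·0.75] / 0.2858 = [0.0486 + 0.0738] / 0.2858 = 0.4283 which rounds to 0.43
d₂ = d₁ − σ√T = 0.4283 − 0.2858 = 0.1425 which rounds to 0.14
Pr(exercise) under Q = N(d₂) = 0.5557

0.5557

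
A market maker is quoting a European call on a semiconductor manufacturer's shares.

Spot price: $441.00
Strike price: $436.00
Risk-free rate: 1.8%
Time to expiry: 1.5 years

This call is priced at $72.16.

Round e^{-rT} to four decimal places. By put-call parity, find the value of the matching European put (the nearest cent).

$55.56

e^(−rT) = e^(−0.018·1.5) = 0.9734
Put-call parity: C − P = S − K·e^(−rT) = 441 − 436·0.9734 = 441 − 424.4024 = 16.5976
P = C − (C − P) = 72.16 − (16.5976) = 55.5624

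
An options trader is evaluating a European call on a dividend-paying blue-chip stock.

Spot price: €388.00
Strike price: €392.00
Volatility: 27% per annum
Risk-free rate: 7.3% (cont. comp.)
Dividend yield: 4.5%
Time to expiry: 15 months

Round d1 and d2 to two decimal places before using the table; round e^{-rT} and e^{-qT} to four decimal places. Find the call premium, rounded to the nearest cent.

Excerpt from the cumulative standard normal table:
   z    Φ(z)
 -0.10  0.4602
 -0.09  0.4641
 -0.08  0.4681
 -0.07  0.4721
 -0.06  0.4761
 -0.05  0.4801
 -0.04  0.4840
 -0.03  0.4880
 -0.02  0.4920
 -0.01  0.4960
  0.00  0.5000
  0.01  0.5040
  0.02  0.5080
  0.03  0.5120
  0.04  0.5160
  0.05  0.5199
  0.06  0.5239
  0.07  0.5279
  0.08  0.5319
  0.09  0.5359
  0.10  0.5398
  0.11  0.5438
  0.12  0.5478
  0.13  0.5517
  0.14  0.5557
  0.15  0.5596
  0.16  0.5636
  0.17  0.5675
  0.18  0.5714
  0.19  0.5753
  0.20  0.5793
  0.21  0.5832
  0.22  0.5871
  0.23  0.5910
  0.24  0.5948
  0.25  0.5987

T = 1.25;  σ√T = 0.3019
ln(S/K) + (r − q + σ²/2)T = ln(388/392) + (0.073 − 0.045 + 0.27²/2)·1.25 = -0.0103 + 0.0806 = 0.0703
d₁ = 0.0703 / 0.3019 = 0.2329 ≈ 0.23
d₂ = d₁ − σ√T = 0.2329 − 0.3019 = -0.0690 ≈ -0.07
e^(−qT) = e^(−0.045·1.25) = 0.9453;  e^(−rT) = e^(−0.073·1.25) = 0.9128
N(d₁) = N(0.23) = 0.5910;  N(d₂) = N(-0.07) = 0.4721
C = 388·0.9453·0.5910 − 392·0.9128·0.4721 = 216.7649 − 168.9257 = 47.8392

€47.84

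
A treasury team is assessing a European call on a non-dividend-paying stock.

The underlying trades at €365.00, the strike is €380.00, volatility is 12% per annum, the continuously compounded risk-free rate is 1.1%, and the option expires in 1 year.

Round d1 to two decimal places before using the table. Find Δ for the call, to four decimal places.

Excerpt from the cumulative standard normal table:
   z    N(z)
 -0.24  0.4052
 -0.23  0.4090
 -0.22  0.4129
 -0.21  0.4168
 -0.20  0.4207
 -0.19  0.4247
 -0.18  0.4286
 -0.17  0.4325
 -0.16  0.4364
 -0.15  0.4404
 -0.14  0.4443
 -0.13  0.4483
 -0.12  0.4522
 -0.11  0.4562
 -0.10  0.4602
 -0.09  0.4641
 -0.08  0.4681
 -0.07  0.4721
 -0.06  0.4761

σ√T = 0.12 × 1.0000 = 0.1200
d₁ = [ln(365/380) + (0.011 + 0.12²/2)·1] / 0.1200 = [-0.0403 + 0.0182] / 0.1200 = -0.1839 ≈ -0.18
N(d₁) = N(-0.18) = 0.4286
Δ_call = N(d₁) = 0.4286

0.4286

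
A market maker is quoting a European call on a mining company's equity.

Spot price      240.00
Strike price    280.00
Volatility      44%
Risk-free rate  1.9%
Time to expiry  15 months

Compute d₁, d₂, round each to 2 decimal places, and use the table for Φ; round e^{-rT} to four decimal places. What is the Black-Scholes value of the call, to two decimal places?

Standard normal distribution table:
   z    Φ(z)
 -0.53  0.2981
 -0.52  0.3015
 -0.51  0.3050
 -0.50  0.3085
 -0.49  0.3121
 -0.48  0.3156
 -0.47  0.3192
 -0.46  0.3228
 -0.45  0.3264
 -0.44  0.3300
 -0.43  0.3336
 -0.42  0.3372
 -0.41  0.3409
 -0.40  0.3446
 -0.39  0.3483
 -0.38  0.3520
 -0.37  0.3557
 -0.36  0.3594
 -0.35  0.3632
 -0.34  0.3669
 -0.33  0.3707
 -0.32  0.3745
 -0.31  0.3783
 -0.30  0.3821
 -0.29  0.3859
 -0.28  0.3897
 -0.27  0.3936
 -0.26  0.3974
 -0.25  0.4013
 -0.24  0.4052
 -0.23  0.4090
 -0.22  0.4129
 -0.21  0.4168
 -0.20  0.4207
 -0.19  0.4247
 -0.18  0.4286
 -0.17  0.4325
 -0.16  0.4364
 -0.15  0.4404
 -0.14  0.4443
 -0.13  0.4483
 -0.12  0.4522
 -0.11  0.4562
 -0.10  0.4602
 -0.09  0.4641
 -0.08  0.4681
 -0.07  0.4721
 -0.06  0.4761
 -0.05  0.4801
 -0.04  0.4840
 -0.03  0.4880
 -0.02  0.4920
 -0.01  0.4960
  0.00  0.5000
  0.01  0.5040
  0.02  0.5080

34.69

σ√T = 0.44 × 1.1180 = 0.4919
d₁ = [ln(240/280) + (0.019 + ½·0.44²)·1.25] / (σ√T) = (-0.1542 + 0.1447) / 0.4919 = -0.0191 → -0.02
d₂ = -0.0191 − 0.4919 = -0.5110 → -0.51
e^(−rT) = e^(−0.019·1.25) = 0.9765
C = 240·N(-0.02) − 280·0.9765·N(-0.51) = 240·0.4920 − 280·0.9765·0.3050 = 118.0800 − 83.3931 = 34.6869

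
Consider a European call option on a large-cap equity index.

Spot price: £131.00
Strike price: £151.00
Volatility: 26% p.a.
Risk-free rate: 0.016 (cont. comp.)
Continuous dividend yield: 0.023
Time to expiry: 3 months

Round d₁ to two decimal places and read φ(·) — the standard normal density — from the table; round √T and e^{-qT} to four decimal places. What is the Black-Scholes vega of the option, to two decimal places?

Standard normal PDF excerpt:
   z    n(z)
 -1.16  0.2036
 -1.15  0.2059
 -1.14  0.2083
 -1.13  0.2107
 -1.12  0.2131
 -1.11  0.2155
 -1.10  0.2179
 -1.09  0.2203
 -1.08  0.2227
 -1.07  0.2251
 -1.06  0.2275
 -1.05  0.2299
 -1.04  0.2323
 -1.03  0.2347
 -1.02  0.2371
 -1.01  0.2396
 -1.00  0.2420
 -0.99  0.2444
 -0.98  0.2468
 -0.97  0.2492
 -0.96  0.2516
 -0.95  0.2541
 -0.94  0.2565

σ√T = 0.26·√0.25 = 0.1300
ln(S/K) + (r − q + σ²/2)T = ln(131/151) + (0.016 − 0.023 + 0.26²/2)·0.25 = -0.1421 + 0.0067 = -0.1354
d₁ = -0.1354 / 0.1300 = -1.0414 ⇒ -1.04
√T = √0.25 = 0.5000
φ(d₁) = φ(-1.04) = 0.2323
exp(−qT) = exp(−0.023·0.25) = 0.9943
vega = S·exp(−qT)·φ(d₁)·√T = 131·0.9943·0.2323·0.5000 = 15.1289

15.13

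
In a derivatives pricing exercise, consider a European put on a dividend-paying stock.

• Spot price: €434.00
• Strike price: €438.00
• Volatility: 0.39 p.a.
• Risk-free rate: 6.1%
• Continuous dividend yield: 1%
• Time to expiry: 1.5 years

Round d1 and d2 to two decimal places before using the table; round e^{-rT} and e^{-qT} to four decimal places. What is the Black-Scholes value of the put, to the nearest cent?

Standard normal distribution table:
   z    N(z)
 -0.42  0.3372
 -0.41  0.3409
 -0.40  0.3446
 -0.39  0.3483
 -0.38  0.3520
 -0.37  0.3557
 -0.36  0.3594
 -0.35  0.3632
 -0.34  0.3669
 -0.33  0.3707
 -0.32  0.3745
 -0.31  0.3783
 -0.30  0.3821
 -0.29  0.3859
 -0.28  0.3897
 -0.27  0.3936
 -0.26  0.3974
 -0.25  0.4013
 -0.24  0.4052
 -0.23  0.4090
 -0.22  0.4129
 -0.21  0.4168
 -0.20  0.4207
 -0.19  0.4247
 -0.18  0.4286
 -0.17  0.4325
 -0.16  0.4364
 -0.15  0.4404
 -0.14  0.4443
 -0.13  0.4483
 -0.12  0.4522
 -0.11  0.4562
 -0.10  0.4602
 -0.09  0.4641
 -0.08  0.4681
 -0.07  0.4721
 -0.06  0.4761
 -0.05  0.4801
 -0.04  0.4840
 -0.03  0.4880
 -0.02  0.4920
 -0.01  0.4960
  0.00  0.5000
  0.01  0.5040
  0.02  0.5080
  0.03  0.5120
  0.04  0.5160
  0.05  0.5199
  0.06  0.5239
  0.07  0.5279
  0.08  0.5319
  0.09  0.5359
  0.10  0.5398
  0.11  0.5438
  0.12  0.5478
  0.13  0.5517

€65.28

σ√T = 0.39·√1.5 = 0.4777
d₁ = [ln(434/438) + (0.061 − 0.01 + 0.39²/2)·1.5] / 0.4777 = [-0.0092 + 0.1906] / 0.4777 = 0.3798 ⇒ 0.38
d₂ = d₁ − σ√T = 0.3798 − 0.4777 = -0.0979 ⇒ -0.10
e^(−qT) = e^(−0.01·1.5) = 0.9851;  e^(−rT) = e^(−0.061·1.5) = 0.9126
N(−d₂) = N(0.10) = 0.5398;  N(−d₁) = N(-0.38) = 0.3520
P = 438·0.9126·0.5398 − 434·0.9851·0.3520 = 215.7682 − 150.4918 = 65.2765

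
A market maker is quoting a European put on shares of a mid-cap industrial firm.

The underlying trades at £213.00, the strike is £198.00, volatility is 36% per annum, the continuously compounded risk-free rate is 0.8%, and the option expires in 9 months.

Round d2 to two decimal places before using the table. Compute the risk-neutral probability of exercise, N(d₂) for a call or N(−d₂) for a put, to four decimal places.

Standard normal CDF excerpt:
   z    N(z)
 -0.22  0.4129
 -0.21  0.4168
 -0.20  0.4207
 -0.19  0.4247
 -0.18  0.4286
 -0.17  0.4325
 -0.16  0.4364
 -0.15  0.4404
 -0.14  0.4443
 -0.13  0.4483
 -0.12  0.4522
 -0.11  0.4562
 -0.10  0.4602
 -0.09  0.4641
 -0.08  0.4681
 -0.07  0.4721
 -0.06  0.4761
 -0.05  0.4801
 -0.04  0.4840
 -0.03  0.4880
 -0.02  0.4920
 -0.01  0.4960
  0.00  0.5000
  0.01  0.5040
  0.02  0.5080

σ√T = 0.36·√0.75 = 0.3118
d₁ = [ln(213/198) + (0.008 + ½·0.36²)·0.75] / (σ√T) = (0.0730 + 0.0546) / 0.3118 = 0.4094 ⇒ 0.41
d₂ = 0.4094 − 0.3118 = 0.0976 ⇒ 0.10
Pr(exercise) under Q = N(−d₂) = N(-0.10) = 0.4602

0.4602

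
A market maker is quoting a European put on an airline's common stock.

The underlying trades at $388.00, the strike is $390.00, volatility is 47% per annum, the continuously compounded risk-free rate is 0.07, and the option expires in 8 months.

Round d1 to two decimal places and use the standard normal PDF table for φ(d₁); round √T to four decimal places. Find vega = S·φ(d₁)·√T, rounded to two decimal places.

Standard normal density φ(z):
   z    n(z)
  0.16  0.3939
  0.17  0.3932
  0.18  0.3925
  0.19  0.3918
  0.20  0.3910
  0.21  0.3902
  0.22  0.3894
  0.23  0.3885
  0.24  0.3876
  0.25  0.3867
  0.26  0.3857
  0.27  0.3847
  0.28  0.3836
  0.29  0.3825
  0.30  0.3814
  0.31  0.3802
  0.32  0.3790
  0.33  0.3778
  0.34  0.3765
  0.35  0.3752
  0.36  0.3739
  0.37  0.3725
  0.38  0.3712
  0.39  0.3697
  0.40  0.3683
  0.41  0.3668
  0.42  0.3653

σ√T = 0.47·√0.6667 = 0.3838
d₁ = [ln(388/390) + (0.07 + 0.47²/2)·0.6667] / 0.3838 = [-0.0051 + 0.1203] / 0.3838 = 0.3001 ⇒ 0.30
√T = √0.6667 = 0.8165
φ(d₁) = φ(0.30) = 0.3814
vega = S·φ(d₁)·√T = 388·0.3814·0.8165 = 120.8283
(The call has the same vega.)

120.83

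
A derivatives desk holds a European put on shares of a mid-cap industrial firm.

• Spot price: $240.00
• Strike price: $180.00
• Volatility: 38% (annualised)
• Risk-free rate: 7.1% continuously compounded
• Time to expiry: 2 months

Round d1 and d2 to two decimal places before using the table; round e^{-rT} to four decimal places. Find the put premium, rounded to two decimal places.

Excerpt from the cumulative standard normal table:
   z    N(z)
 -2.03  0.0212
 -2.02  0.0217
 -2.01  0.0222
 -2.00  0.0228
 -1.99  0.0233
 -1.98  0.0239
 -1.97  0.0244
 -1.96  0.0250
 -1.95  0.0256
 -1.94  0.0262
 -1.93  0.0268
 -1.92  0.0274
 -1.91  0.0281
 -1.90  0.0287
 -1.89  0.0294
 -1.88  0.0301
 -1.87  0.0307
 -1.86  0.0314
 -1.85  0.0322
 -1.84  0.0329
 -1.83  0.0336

$0.40

σ√T = 0.38 × 0.4082 = 0.1551
ln(S/K) + (r + σ²/2)T = ln(240/180) + (0.071 + 0.38²/2)·0.1667 = 0.2877 + 0.0239 = 0.3115
d₁ = 0.3115 / 0.1551 = 2.0083 ⇒ 2.01
d₂ = d₁ − σ√T = 2.0083 − 0.1551 = 1.8531 ⇒ 1.85
exp(−rT) = exp(−0.071·0.1667) = 0.9882
P = 180·0.9882·N(-1.85) − 240·N(-2.01) = 180·0.9882·0.0322 − 240·0.0222 = 5.7276 − 5.3280 = 0.3996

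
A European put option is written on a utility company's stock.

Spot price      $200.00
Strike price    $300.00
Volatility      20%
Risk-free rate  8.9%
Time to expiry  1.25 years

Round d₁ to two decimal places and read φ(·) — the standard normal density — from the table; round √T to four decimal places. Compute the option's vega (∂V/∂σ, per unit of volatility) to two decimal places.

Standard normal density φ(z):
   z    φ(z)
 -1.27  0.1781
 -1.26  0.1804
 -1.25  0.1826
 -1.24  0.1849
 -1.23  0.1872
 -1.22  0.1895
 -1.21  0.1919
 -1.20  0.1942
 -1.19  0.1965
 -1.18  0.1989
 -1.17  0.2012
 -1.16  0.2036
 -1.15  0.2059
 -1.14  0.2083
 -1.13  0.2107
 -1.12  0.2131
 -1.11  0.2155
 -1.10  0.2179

σ√T = 0.2 × 1.1180 = 0.2236
d₁ = [ln(200/300) + (0.089 + ½·0.2²)·1.25] / (σ√T) = (-0.4055 + 0.1363) / 0.2236 = -1.2040 → -1.20
√T = √1.25 = 1.1180
φ(d₁) = φ(-1.20) = 0.1942
vega = S·φ(d₁)·√T = 200·0.1942·1.1180 = 43.4231
(The call has the same vega.)

43.42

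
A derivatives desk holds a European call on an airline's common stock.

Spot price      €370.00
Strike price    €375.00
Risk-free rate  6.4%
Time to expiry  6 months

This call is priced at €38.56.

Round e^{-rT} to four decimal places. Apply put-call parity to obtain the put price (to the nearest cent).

€31.75

e^(−rT) = e^(−0.064·0.5) = 0.9685
Put-call parity: C − P = S − K·e^(−rT) = 370 − 375·0.9685 = 370 − 363.1875 = 6.8125
P = C − (C − P) = 38.56 − (6.8125) = 31.7475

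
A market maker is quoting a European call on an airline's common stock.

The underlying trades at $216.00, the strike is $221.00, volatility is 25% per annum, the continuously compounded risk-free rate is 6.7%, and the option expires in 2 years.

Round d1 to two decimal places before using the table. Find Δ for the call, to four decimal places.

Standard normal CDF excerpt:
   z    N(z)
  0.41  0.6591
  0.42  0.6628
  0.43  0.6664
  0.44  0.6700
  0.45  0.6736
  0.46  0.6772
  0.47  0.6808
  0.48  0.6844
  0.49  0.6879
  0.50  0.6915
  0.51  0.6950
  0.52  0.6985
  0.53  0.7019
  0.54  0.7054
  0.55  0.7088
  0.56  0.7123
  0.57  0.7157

σ√T = 0.25 × 1.4142 = 0.3536
d₁ = [ln(216/221) + (0.067 + 0.25²/2)·2] / 0.3536 = [-0.0229 + 0.1965] / 0.3536 = 0.4911 which rounds to 0.49
N(d₁) = N(0.49) = 0.6879
Δ_call = N(d₁) = 0.6879

0.6879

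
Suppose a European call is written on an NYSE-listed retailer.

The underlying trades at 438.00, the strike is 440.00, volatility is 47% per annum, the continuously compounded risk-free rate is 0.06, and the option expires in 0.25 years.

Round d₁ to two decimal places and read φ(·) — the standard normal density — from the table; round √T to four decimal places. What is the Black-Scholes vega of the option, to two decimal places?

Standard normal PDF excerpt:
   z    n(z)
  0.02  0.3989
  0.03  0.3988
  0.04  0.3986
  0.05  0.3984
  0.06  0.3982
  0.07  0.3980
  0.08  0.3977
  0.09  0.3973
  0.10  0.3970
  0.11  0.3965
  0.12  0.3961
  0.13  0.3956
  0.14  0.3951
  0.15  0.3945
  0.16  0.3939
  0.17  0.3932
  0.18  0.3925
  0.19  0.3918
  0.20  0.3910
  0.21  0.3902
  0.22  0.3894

86.26

σ√T = 0.47·√0.25 = 0.2350
ln(S/K) + (r + σ²/2)T = ln(438/440) + (0.06 + 0.47²/2)·0.25 = -0.0046 + 0.0426 = 0.0381
d₁ = 0.0381 / 0.2350 = 0.1619 which rounds to 0.16
√T = √0.25 = 0.5000
φ(d₁) = φ(0.16) = 0.3939
vega = S·φ(d₁)·√T = 438·0.3939·0.5000 = 86.2641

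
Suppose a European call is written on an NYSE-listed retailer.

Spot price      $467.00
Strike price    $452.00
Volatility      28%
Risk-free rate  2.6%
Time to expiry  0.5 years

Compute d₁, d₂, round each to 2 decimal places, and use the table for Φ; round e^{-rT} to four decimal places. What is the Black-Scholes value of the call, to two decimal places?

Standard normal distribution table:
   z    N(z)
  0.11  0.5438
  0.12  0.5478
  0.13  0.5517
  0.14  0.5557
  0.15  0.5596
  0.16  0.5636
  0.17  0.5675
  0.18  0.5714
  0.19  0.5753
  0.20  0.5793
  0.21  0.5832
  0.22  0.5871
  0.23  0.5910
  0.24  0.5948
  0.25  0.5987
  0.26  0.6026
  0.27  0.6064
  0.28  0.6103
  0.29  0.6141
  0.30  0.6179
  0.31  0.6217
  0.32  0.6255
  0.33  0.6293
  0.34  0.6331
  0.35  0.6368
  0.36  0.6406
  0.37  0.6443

$47.73

σ√T = 0.28·√0.5 = 0.1980
d₁ = [ln(467/452) + (0.026 + 0.28²/2)·0.5] / 0.1980 = [0.0326 + 0.0326] / 0.1980 = 0.3295 → 0.33
d₂ = d₁ − σ√T = 0.3295 − 0.1980 = 0.1316 → 0.13
exp(−rT) = exp(−0.026·0.5) = 0.9871
N(d₁) = N(0.33) = 0.6293;  N(d₂) = N(0.13) = 0.5517
C = 467·0.6293 − 452·0.9871·0.5517 = 293.8831 − 246.1515 = 47.7316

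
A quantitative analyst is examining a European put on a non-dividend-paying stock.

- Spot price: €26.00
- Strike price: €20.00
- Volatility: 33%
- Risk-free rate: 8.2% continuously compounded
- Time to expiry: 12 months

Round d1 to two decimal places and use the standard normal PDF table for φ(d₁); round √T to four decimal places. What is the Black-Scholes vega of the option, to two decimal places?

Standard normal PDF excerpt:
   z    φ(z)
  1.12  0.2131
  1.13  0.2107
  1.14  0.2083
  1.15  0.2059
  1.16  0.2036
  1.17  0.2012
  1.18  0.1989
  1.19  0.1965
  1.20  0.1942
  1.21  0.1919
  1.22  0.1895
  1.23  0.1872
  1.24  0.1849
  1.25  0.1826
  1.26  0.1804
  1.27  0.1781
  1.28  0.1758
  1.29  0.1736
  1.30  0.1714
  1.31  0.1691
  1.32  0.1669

σ√T = 0.33·√1 = 0.3300
ln(S/K) + (r + σ²/2)T = ln(26/20) + (0.082 + 0.33²/2)·1 = 0.2624 + 0.1365 = 0.3988
d₁ = 0.3988 / 0.3300 = 1.2085 which rounds to 1.21
√T = √1 = 1.0000
φ(d₁) = φ(1.21) = 0.1919
vega = S·φ(d₁)·√T = 26·0.1919·1.0000 = 4.9894
(Vega is the same for a European call and put with the same parameters.)

4.99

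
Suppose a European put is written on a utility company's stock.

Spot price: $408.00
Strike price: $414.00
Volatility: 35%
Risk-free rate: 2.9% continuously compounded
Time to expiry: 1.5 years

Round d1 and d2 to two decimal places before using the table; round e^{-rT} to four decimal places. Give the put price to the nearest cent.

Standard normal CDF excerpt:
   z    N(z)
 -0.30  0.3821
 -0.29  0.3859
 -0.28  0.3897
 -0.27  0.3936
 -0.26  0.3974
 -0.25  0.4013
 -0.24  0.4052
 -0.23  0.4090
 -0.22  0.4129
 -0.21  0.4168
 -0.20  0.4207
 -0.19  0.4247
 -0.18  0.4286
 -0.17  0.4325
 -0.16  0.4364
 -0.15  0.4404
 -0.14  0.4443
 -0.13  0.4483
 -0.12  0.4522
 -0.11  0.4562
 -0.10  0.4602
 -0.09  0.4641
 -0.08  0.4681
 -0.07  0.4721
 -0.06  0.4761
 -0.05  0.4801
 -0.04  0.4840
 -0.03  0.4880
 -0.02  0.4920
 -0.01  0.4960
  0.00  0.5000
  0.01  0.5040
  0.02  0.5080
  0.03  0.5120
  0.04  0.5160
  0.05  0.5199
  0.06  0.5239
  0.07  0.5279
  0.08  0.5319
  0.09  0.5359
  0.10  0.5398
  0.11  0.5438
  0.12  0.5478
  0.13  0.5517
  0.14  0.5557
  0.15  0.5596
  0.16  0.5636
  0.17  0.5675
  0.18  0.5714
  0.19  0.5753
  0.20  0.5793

$62.81

T = 1.5;  σ√T = 0.4287
ln(S/K) + (r + σ²/2)T = ln(408/414) + (0.029 + 0.35²/2)·1.5 = -0.0146 + 0.1354 = 0.1208
d₁ = 0.1208 / 0.4287 = 0.2818 ≈ 0.28
d₂ = d₁ − σ√T = 0.2818 − 0.4287 = -0.1469 ≈ -0.15
exp(−rT) = exp(−0.029·1.5) = 0.9574
P = 414·0.9574·N(0.15) − 408·N(-0.28) = 414·0.9574·0.5596 − 408·0.3897 = 221.8051 − 158.9976 = 62.8075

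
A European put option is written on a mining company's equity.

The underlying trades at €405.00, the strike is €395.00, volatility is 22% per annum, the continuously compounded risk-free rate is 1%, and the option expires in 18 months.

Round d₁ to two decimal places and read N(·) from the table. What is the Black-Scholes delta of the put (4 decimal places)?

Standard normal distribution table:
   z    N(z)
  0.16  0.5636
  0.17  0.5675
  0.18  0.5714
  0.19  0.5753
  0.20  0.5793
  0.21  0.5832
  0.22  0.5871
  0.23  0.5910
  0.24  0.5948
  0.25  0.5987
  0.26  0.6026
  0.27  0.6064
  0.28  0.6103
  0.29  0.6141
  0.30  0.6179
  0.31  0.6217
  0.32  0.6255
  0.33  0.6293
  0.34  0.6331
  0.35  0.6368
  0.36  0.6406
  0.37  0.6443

-0.3897

T = 1.5;  σ√T = 0.2694
ln(S/K) + (r + σ²/2)T = ln(405/395) + (0.01 + 0.22²/2)·1.5 = 0.0250 + 0.0513 = 0.0763
d₁ = 0.0763 / 0.2694 = 0.2832 ⇒ 0.28
N(d₁) = N(0.28) = 0.6103
Δ_put = N(d₁) − 1 = 0.6103 − 1 = -0.3897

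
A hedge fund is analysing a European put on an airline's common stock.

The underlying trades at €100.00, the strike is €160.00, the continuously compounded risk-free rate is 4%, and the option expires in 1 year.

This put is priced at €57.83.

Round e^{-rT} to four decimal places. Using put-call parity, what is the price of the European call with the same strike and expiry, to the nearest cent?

e^(−rT) = e^(−0.04·1) = 0.9608
Put-call parity: C − P = S − K·e^(−rT) = 100 − 160·0.9608 = 100 − 153.7280 = -53.7280
C = P + (C − P) = 57.83 + (-53.7280) = 4.1020

€4.10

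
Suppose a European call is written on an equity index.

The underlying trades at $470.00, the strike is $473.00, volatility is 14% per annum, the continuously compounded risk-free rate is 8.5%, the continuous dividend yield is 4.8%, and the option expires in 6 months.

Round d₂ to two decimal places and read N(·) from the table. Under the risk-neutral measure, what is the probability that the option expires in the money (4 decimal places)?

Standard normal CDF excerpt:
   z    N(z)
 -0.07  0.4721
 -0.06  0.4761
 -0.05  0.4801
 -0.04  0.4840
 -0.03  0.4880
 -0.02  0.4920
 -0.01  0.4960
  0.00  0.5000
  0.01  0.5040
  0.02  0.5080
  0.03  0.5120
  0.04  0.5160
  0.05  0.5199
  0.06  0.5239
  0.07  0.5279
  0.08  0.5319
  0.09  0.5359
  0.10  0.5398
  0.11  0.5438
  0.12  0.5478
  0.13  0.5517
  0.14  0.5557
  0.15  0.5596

0.5279

T = 0.5;  σ√T = 0.0990
d₁ = [ln(470/473) + (0.085 − 0.048 + 0.14²/2)·0.5] / 0.0990 = [-0.0064 + 0.0234] / 0.0990 = 0.1721 ≈ 0.17
d₂ = d₁ − σ√T = 0.1721 − 0.0990 = 0.0731 ≈ 0.07
Risk-neutral Pr[S_T > K] = N(d₂) = N(0.07) = 0.5279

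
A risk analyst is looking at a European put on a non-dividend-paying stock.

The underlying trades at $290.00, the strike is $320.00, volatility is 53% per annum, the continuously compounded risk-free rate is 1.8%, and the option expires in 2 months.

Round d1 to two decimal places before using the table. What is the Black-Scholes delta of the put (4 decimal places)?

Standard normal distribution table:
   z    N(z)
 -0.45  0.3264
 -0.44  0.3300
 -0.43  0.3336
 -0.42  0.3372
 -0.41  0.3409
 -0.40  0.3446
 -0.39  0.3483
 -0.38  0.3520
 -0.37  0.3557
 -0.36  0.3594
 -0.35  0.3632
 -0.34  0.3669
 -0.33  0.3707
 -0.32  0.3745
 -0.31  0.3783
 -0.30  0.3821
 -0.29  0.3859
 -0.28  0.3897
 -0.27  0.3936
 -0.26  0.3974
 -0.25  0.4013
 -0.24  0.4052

-0.6293

σ√T = 0.53·√0.1667 = 0.2164
d₁ = [ln(290/320) + (0.018 + 0.53²/2)·0.1667] / 0.2164 = [-0.0984 + 0.0264] / 0.2164 = -0.3329 → -0.33
N(d₁) = N(-0.33) = 0.3707
Δ_put = N(d₁) − 1 = 0.3707 − 1 = -0.6293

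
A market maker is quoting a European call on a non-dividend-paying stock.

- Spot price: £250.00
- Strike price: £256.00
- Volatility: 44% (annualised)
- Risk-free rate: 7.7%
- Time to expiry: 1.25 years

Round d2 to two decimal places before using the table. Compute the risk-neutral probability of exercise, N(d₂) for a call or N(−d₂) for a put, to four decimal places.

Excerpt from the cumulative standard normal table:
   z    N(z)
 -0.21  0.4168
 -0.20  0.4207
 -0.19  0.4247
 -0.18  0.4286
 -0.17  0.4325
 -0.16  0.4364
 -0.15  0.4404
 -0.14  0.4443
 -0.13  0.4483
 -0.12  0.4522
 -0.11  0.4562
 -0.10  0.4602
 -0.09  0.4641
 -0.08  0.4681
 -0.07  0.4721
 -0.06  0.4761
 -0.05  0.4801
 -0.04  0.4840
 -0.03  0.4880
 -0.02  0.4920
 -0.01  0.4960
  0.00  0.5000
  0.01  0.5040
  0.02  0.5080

0.4602

T = 1.25;  σ√T = 0.4919
d₁ = [ln(250/256) + (0.077 + ½·0.44²)·1.25] / (σ√T) = (-0.0237 + 0.2172) / 0.4919 = 0.3934 which rounds to 0.39
d₂ = 0.3934 − 0.4919 = -0.0985 which rounds to -0.10
Risk-neutral Pr[S_T > K] = N(d₂) = N(-0.10) = 0.4602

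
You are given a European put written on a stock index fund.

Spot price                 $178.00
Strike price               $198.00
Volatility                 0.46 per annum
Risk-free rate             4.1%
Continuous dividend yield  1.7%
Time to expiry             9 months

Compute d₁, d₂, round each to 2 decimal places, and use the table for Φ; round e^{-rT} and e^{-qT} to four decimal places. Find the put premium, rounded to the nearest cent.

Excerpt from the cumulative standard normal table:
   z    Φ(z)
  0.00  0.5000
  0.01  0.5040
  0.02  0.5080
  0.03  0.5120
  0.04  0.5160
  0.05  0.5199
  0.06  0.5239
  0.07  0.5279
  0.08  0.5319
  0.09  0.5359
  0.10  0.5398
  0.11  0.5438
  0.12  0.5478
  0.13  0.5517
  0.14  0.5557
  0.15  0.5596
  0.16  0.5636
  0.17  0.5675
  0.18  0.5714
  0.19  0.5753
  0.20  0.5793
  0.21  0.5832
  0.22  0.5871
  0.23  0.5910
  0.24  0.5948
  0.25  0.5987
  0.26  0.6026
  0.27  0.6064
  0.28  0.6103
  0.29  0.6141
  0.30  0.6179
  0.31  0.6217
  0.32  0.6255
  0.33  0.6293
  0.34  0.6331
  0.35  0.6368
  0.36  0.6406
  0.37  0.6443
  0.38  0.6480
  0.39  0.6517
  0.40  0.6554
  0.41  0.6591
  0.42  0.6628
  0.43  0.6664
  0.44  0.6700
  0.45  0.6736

T = 0.75;  σ√T = 0.3984
d₁ = [ln(178/198) + (0.041 − 0.017 + 0.46²/2)·0.75] / 0.3984 = [-0.1065 + 0.0973] / 0.3984 = -0.0229 ⇒ -0.02
d₂ = d₁ − σ√T = -0.0229 − 0.3984 = -0.4213 ⇒ -0.42
e^(−qT) = e^(−0.017·0.75) = 0.9873;  e^(−rT) = e^(−0.041·0.75) = 0.9697
N(−d₂) = N(0.42) = 0.6628;  N(−d₁) = N(0.02) = 0.5080
P = 198·0.9697·0.6628 − 178·0.9873·0.5080 = 127.2580 − 89.2756 = 37.9824

$37.98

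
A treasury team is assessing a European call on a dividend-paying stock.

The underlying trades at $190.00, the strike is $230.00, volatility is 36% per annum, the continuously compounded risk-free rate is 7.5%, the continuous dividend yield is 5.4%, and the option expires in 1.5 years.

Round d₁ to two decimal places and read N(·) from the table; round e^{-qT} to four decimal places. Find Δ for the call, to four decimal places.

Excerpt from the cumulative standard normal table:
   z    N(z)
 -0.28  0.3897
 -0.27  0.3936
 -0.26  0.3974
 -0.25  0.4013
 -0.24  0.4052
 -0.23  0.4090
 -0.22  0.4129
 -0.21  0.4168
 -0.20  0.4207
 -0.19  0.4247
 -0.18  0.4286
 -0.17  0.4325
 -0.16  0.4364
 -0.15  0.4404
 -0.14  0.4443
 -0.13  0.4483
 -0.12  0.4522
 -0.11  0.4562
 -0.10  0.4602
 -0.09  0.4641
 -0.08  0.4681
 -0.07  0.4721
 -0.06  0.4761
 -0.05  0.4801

σ√T = 0.36·√1.5 = 0.4409
d₁ = [ln(190/230) + (0.075 − 0.054 + ½·0.36²)·1.5] / (σ√T) = (-0.1911 + 0.1287) / 0.4409 = -0.1414 which rounds to -0.14
N(d₁) = N(-0.14) = 0.4443
Δ_call = exp(−qT)·N(d₁) = 0.9222·0.4443 = 0.4097

0.4097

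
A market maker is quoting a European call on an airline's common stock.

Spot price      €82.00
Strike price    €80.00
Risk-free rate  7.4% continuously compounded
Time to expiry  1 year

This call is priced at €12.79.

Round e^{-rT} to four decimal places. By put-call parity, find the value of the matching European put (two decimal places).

exp(−rT) = exp(−0.074·1) = 0.9287
Put-call parity: C − P = S − K·e^(−rT) = 82 − 80·0.9287 = 82 − 74.2960 = 7.7040
P = C − (C − P) = 12.79 − (7.7040) = 5.0860

€5.09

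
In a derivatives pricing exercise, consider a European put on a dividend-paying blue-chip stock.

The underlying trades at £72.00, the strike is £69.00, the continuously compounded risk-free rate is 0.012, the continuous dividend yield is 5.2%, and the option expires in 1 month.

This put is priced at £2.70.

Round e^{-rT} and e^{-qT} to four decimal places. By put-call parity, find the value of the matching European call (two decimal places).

e^(−qT) = e^(−0.052·0.08333) = 0.9957;  e^(−rT) = e^(−0.012·0.08333) = 0.9990
Put-call parity: C − P = S·e^(−qT) − K·e^(−rT) = 72·0.9957 − 69·0.9990 = 71.6904 − 68.9310 = 2.7594
C = P + (C − P) = 2.70 + (2.7594) = 5.4594

£5.46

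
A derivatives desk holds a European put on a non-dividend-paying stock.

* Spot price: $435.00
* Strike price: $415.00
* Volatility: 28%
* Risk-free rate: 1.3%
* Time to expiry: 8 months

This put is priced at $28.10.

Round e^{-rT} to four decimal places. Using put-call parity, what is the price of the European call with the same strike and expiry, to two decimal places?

$51.67

exp(−rT) = exp(−0.013·0.6667) = 0.9914
Put-call parity: C − P = S − K·e^(−rT) = 435 − 415·0.9914 = 435 − 411.4310 = 23.5690
C = P + (C − P) = 28.10 + (23.5690) = 51.6690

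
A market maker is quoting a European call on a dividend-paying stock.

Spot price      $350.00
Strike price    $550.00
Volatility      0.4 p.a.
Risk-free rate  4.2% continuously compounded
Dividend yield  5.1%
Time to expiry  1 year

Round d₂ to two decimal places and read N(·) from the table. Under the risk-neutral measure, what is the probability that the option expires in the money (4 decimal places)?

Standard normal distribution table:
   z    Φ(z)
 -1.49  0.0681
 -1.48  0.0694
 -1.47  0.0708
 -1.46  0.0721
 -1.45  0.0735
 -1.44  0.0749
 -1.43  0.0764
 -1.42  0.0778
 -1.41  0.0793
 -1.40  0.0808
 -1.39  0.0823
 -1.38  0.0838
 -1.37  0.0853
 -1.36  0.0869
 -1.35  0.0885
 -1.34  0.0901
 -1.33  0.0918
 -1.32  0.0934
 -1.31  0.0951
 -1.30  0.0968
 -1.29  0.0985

0.0885

T = 1;  σ√T = 0.4000
d₁ = [ln(350/550) + (0.042 − 0.051 + ½·0.4²)·1] / (σ√T) = (-0.4520 + 0.0710) / 0.4000 = -0.9525 ⇒ -0.95
d₂ = -0.9525 − 0.4000 = -1.3525 ⇒ -1.35
Risk-neutral Pr[S_T > K] = N(d₂) = N(-1.35) = 0.0885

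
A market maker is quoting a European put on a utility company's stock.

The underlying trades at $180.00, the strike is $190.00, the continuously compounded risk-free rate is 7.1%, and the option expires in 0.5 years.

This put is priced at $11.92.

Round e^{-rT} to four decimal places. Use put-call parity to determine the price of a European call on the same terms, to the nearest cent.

$8.55

exp(−rT) = exp(−0.071·0.5) = 0.9651
Put-call parity: C − P = S − K·e^(−rT) = 180 − 190·0.9651 = 180 − 183.3690 = -3.3690
C = P + (C − P) = 11.92 + (-3.3690) = 8.5510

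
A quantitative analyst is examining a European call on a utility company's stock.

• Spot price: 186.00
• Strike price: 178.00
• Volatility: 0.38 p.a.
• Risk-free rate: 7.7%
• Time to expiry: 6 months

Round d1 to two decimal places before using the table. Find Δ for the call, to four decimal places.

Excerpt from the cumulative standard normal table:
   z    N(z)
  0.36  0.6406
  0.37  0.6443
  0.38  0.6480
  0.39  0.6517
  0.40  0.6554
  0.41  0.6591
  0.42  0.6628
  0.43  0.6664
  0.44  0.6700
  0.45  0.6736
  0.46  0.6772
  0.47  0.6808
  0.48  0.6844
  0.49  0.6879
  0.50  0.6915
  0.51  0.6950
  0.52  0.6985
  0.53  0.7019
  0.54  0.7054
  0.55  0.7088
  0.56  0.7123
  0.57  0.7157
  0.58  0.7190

0.6700

T = 0.5;  σ√T = 0.2687
d₁ = [ln(186/178) + (0.077 + 0.38²/2)·0.5] / 0.2687 = [0.0440 + 0.0746] / 0.2687 = 0.4412 ⇒ 0.44
N(d₁) = N(0.44) = 0.6700
Δ_call = N(d₁) = 0.6700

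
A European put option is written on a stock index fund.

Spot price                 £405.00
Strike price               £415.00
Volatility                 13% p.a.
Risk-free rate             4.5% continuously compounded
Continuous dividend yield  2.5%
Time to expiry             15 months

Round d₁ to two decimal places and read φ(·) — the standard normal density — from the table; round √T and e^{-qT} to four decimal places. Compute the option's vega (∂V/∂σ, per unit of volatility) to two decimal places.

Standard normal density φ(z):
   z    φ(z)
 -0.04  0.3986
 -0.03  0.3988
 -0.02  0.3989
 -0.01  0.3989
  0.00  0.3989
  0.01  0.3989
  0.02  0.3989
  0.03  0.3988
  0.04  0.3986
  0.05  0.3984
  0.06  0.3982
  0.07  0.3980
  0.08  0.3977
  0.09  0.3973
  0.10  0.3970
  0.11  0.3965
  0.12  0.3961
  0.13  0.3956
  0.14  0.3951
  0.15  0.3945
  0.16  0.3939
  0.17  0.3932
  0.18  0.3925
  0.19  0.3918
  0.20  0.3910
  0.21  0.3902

174.53

σ√T = 0.13·√1.25 = 0.1453
d₁ = [ln(405/415) + (0.045 − 0.025 + 0.13²/2)·1.25] / 0.1453 = [-0.0244 + 0.0356] / 0.1453 = 0.0769 which rounds to 0.08
√T = √1.25 = 1.1180
φ(d₁) = φ(0.08) = 0.3977
exp(−qT) = exp(−0.025·1.25) = 0.9692
vega = S·exp(−qT)·φ(d₁)·√T = 405·0.9692·0.3977·1.1180 = 174.5283
(The call has the same vega.)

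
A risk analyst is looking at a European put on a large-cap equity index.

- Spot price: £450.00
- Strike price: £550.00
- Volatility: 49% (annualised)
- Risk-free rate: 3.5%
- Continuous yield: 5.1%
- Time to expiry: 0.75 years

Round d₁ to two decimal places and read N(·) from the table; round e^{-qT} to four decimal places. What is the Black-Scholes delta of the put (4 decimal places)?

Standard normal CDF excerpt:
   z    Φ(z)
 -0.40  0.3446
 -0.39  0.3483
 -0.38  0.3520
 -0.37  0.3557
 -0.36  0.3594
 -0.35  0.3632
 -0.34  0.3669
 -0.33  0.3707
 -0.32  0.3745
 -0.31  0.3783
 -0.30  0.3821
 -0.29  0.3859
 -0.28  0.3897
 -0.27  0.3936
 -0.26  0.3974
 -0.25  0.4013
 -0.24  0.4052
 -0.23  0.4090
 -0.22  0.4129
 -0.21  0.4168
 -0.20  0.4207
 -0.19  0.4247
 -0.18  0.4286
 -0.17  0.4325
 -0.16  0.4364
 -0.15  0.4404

-0.5911

σ√T = 0.49·√0.75 = 0.4244
d₁ = [ln(450/550) + (0.035 − 0.051 + ½·0.49²)·0.75] / (σ√T) = (-0.2007 + 0.0780) / 0.4244 = -0.2890 which rounds to -0.29
N(d₁) = N(-0.29) = 0.3859
Δ_put = exp(−qT)·(N(d₁) − 1) = 0.9625·(0.3859 − 1) = -0.5911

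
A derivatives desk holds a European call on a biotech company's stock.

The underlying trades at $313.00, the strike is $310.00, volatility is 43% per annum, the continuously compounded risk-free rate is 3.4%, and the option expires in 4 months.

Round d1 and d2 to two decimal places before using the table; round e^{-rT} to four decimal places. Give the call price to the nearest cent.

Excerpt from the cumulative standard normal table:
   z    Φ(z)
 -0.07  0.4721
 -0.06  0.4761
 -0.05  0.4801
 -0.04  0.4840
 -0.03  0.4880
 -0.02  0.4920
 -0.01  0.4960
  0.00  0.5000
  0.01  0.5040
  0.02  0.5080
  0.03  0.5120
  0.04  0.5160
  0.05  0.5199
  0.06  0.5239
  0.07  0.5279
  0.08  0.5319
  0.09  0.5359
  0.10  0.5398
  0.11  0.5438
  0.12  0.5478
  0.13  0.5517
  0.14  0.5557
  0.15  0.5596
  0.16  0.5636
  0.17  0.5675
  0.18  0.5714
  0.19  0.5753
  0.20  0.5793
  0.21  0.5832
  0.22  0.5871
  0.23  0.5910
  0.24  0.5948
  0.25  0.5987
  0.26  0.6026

$34.20

σ√T = 0.43·√0.3333 = 0.2483
d₁ = [ln(313/310) + (0.034 + 0.43²/2)·0.3333] / 0.2483 = [0.0096 + 0.0421] / 0.2483 = 0.2086 which rounds to 0.21
d₂ = d₁ − σ√T = 0.2086 − 0.2483 = -0.0397 which rounds to -0.04
exp(−rT) = exp(−0.034·0.3333) = 0.9887
N(d₁) = N(0.21) = 0.5832;  N(d₂) = N(-0.04) = 0.4840
C = 313·0.5832 − 310·0.9887·0.4840 = 182.5416 − 148.3445 = 34.1971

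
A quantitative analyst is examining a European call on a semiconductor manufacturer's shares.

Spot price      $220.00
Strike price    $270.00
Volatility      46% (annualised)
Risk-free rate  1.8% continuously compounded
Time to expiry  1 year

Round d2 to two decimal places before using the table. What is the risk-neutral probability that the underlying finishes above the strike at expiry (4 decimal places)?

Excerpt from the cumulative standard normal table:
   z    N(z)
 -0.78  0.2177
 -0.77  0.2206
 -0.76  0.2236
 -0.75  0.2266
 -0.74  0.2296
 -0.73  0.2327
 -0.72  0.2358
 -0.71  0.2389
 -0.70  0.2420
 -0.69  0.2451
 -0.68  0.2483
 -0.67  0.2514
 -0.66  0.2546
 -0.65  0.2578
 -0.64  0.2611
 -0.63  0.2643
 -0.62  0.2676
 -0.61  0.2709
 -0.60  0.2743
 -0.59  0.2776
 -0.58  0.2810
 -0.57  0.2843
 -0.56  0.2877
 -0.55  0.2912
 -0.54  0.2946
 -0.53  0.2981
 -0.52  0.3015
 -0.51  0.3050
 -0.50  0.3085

0.2611

σ√T = 0.46·√1 = 0.4600
d₁ = [ln(220/270) + (0.018 + 0.46²/2)·1] / 0.4600 = [-0.2048 + 0.1238] / 0.4600 = -0.1761 which rounds to -0.18
d₂ = d₁ − σ√T = -0.1761 − 0.4600 = -0.6361 which rounds to -0.64
Pr(exercise) under Q = N(d₂) = 0.2611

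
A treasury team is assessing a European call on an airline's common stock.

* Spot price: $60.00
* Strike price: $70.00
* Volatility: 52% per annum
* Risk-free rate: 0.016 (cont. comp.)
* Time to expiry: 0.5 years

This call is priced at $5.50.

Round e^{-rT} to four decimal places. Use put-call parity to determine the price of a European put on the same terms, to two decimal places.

$14.94

e^(−rT) = e^(−0.016·0.5) = 0.9920
Put-call parity: C − P = S − K·e^(−rT) = 60 − 70·0.9920 = 60 − 69.4400 = -9.4400
P = C − (C − P) = 5.50 − (-9.4400) = 14.9400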